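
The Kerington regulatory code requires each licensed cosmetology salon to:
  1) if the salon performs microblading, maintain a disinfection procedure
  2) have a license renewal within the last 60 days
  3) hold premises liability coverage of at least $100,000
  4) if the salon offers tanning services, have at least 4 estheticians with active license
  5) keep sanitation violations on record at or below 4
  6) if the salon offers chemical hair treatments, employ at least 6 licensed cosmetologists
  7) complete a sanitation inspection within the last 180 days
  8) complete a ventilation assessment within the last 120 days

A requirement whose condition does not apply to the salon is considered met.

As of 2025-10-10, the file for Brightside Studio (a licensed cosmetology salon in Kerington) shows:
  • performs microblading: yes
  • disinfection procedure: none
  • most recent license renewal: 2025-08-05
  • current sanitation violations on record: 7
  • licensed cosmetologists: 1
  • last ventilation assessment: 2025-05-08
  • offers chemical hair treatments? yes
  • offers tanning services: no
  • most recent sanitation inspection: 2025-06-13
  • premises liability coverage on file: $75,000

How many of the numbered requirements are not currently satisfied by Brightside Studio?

6

1. condition 'performs microblading' holds; disinfection procedure absent → not met
2. license renewal 66 days ago vs limit 60 → not met
3. premises liability coverage $75,000 < $100,000 → not met
4. condition 'offers tanning services' does not hold → requirement n/a → met
5. sanitation violations on record 7 > 4 → not met
6. condition 'offers chemical hair treatments' holds; licensed cosmetologists 1 < 6 → not met
7. sanitation inspection 119 days ago vs limit 180 → met
8. ventilation assessment 155 days ago vs limit 120 → not met
Not met: 6 of 8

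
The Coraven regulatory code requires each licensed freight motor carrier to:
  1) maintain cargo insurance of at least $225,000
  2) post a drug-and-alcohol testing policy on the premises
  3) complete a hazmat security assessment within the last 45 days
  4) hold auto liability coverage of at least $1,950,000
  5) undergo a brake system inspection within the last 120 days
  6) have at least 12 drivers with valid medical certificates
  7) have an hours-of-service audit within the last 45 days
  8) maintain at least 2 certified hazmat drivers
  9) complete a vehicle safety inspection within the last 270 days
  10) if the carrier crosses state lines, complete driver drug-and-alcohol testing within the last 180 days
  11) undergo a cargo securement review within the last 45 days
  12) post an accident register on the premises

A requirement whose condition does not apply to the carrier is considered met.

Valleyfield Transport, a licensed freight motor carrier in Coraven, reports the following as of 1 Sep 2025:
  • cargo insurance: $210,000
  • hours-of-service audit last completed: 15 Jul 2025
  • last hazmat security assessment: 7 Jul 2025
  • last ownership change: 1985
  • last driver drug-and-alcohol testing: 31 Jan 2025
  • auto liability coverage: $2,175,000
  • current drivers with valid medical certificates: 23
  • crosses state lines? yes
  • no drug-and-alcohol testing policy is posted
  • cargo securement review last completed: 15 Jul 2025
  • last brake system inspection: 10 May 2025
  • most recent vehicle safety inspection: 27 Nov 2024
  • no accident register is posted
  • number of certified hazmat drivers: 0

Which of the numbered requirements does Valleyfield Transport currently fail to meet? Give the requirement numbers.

1, 2, 3, 7, 8, 9, 10, 11, 12

1. cargo insurance $210,000 < $225,000 → not met
2. drug-and-alcohol testing policy absent → not met
3. hazmat security assessment 56 days ago vs limit 45 → not met
4. auto liability coverage $2,175,000 ≥ $1,950,000 → met
5. brake system inspection 114 days ago vs limit 120 → met
6. drivers with valid medical certificates 23 ≥ 12 → met
7. hours-of-service audit 48 days ago vs limit 45 → not met
8. certified hazmat drivers 0 < 2 → not met
9. vehicle safety inspection 278 days ago vs limit 270 → not met
10. condition 'crosses state lines' holds; driver drug-and-alcohol testing 213 days ago vs limit 180 → not met
11. cargo securement review 48 days ago vs limit 45 → not met
12. accident register absent → not met
Not met: 1, 2, 3, 7, 8, 9, 10, 11, 12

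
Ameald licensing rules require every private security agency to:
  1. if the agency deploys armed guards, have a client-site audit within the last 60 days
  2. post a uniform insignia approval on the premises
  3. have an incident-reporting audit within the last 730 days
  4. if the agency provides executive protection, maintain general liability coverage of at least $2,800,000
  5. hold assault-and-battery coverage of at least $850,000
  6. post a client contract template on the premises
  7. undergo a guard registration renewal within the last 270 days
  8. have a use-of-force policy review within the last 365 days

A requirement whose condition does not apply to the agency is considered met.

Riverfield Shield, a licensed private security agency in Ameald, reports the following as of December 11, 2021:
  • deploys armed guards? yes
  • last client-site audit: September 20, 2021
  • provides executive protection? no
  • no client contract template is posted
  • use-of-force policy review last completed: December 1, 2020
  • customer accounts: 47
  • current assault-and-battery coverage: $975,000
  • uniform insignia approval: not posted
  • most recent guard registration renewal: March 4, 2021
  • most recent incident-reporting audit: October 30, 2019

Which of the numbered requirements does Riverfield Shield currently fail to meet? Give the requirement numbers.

1, 2, 3, 6, 7, 8

1. condition 'deploys armed guards' holds; client-site audit 82 days ago vs limit 60 → not met
2. uniform insignia approval absent → not met
3. incident-reporting audit 773 days ago vs limit 730 → not met
4. condition 'provides executive protection' does not hold → requirement n/a → met
5. assault-and-battery coverage $975,000 ≥ $850,000 → met
6. client contract template absent → not met
7. guard registration renewal 282 days ago vs limit 270 → not met
8. use-of-force policy review 375 days ago vs limit 365 → not met
Not met: 1, 2, 3, 6, 7, 8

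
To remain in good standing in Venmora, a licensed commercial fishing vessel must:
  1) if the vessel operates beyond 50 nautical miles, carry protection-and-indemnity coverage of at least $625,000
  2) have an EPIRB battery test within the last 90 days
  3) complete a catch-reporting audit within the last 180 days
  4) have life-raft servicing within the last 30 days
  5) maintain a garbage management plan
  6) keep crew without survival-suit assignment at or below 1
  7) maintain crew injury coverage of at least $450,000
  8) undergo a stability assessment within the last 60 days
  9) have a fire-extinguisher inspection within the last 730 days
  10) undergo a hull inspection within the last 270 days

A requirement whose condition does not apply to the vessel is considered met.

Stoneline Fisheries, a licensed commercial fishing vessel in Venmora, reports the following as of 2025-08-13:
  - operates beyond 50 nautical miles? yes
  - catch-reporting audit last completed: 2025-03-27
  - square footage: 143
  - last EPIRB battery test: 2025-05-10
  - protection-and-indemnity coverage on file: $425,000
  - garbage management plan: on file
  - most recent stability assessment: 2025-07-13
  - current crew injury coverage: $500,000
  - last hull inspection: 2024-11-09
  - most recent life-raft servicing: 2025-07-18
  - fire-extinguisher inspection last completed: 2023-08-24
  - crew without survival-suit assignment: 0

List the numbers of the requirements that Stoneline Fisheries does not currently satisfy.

1, 2, 10

1. condition 'operates beyond 50 nautical miles' holds; protection-and-indemnity coverage $425,000 < $625,000 → not met
2. EPIRB battery test 95 days ago vs limit 90 → not met
3. catch-reporting audit 139 days ago vs limit 180 → met
4. life-raft servicing 26 days ago vs limit 30 → met
5. garbage management plan present → met
6. crew without survival-suit assignment 0 ≤ 1 → met
7. crew injury coverage $500,000 ≥ $450,000 → met
8. stability assessment 31 days ago vs limit 60 → met
9. fire-extinguisher inspection 720 days ago vs limit 730 → met
10. hull inspection 277 days ago vs limit 270 → not met
Not met: 1, 2, 10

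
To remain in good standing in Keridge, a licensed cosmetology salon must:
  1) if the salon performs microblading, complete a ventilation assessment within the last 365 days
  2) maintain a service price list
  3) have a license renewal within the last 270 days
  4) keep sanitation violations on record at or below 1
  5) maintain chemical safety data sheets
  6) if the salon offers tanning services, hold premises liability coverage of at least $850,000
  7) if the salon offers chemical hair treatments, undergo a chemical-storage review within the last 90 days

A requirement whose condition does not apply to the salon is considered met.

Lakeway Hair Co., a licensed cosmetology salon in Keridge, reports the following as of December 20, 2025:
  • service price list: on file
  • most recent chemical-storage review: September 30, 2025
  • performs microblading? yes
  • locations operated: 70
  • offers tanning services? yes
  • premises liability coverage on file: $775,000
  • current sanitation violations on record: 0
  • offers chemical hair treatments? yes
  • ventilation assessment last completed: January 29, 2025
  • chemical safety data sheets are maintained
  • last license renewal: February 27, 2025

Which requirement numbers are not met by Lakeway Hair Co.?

1. condition 'performs microblading' holds; ventilation assessment 325 days ago vs limit 365 → met
2. service price list present → met
3. license renewal 296 days ago vs limit 270 → not met
4. sanitation violations on record 0 ≤ 1 → met
5. chemical safety data sheets present → met
6. condition 'offers tanning services' holds; premises liability coverage $775,000 < $850,000 → not met
7. condition 'offers chemical hair treatments' holds; chemical-storage review 81 days ago vs limit 90 → met
Not met: 3, 6

3, 6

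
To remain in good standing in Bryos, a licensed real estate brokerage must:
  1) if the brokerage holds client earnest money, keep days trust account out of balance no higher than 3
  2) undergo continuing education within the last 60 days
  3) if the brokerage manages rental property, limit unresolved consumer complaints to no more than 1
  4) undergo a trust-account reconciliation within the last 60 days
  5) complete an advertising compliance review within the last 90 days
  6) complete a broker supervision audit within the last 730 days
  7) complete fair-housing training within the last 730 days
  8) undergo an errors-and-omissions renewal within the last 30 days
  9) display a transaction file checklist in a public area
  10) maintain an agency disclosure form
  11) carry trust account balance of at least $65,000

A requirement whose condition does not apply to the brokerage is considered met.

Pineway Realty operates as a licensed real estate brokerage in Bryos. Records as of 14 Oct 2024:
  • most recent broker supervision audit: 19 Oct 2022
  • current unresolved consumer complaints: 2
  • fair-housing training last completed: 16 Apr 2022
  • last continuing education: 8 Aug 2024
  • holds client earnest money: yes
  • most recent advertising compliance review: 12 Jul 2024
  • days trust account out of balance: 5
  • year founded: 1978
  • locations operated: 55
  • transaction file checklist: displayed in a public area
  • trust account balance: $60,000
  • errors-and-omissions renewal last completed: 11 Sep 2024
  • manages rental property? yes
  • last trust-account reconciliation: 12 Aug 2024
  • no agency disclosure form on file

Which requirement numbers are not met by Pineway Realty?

1, 2, 3, 4, 5, 7, 8, 10, 11

1. condition 'holds client earnest money' holds; days trust account out of balance 5 > 3 → not met
2. continuing education 67 days ago vs limit 60 → not met
3. condition 'manages rental property' holds; unresolved consumer complaints 2 > 1 → not met
4. trust-account reconciliation 63 days ago vs limit 60 → not met
5. advertising compliance review 94 days ago vs limit 90 → not met
6. broker supervision audit 726 days ago vs limit 730 → met
7. fair-housing training 912 days ago vs limit 730 → not met
8. errors-and-omissions renewal 33 days ago vs limit 30 → not met
9. transaction file checklist present → met
10. agency disclosure form absent → not met
11. trust account balance $60,000 < $65,000 → not met
Not met: 1, 2, 3, 4, 5, 7, 8, 10, 11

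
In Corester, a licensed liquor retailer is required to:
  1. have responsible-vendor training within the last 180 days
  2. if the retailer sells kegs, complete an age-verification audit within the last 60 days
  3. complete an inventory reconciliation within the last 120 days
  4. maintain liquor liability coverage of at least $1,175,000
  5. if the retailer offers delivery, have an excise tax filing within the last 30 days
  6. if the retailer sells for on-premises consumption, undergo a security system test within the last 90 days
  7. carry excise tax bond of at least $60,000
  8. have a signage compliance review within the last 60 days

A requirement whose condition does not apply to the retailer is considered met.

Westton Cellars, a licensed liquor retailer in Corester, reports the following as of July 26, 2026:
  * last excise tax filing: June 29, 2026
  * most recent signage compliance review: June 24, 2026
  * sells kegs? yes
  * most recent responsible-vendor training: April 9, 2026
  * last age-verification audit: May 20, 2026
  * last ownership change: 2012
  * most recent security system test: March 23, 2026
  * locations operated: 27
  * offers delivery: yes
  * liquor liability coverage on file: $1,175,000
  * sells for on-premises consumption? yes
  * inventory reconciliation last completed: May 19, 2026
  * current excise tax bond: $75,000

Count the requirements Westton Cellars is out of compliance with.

2

1. responsible-vendor training 108 days ago vs limit 180 → met
2. condition 'sells kegs' holds; age-verification audit 67 days ago vs limit 60 → not met
3. inventory reconciliation 68 days ago vs limit 120 → met
4. liquor liability coverage $1,175,000 ≥ $1,175,000 → met
5. condition 'offers delivery' holds; excise tax filing 27 days ago vs limit 30 → met
6. condition 'sells for on-premises consumption' holds; security system test 125 days ago vs limit 90 → not met
7. excise tax bond $75,000 ≥ $60,000 → met
8. signage compliance review 32 days ago vs limit 60 → met
Not met: 2 of 8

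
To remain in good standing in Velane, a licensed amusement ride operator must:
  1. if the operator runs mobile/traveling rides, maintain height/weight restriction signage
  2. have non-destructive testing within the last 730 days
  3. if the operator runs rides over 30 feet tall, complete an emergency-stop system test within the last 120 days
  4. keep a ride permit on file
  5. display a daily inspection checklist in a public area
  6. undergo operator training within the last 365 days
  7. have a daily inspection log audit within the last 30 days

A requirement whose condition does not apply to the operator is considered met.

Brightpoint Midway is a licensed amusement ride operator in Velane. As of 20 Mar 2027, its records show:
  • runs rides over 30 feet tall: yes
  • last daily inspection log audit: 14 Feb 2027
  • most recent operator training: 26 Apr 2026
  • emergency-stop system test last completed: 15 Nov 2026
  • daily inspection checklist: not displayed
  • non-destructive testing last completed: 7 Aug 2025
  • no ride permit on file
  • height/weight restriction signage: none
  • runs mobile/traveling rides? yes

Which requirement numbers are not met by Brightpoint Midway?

1. condition 'runs mobile/traveling rides' holds; height/weight restriction signage absent → not met
2. non-destructive testing 590 days ago vs limit 730 → met
3. condition 'runs rides over 30 feet tall' holds; emergency-stop system test 125 days ago vs limit 120 → not met
4. ride permit absent → not met
5. daily inspection checklist absent → not met
6. operator training 328 days ago vs limit 365 → met
7. daily inspection log audit 34 days ago vs limit 30 → not met
Not met: 1, 3, 4, 5, 7

1, 3, 4, 5, 7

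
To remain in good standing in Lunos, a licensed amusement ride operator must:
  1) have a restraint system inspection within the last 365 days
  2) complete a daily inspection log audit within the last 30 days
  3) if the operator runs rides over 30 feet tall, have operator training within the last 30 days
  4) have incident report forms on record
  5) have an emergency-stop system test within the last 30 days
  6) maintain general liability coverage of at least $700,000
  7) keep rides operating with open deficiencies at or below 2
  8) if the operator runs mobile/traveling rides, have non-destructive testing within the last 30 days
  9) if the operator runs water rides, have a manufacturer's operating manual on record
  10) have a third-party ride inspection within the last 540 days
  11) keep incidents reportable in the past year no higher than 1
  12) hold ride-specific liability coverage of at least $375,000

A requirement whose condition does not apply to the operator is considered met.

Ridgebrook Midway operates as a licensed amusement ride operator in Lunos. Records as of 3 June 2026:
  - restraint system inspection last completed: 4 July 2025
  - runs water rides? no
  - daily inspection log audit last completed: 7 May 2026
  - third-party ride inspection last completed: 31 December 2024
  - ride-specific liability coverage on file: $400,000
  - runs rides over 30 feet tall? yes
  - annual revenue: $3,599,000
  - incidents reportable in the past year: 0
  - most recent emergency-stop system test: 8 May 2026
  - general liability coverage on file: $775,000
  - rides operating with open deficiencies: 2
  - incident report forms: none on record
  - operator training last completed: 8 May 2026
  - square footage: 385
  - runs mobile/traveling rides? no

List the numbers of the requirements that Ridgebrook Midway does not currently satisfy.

4

1. restraint system inspection 334 days ago vs limit 365 → met
2. daily inspection log audit 27 days ago vs limit 30 → met
3. condition 'runs rides over 30 feet tall' holds; operator training 26 days ago vs limit 30 → met
4. incident report forms absent → not met
5. emergency-stop system test 26 days ago vs limit 30 → met
6. general liability coverage $775,000 ≥ $700,000 → met
7. rides operating with open deficiencies 2 ≤ 2 → met
8. condition 'runs mobile/traveling rides' does not hold → requirement n/a → met
9. condition 'runs water rides' does not hold → requirement n/a → met
10. third-party ride inspection 519 days ago vs limit 540 → met
11. incidents reportable in the past year 0 ≤ 1 → met
12. ride-specific liability coverage $400,000 ≥ $375,000 → met
Not met: 4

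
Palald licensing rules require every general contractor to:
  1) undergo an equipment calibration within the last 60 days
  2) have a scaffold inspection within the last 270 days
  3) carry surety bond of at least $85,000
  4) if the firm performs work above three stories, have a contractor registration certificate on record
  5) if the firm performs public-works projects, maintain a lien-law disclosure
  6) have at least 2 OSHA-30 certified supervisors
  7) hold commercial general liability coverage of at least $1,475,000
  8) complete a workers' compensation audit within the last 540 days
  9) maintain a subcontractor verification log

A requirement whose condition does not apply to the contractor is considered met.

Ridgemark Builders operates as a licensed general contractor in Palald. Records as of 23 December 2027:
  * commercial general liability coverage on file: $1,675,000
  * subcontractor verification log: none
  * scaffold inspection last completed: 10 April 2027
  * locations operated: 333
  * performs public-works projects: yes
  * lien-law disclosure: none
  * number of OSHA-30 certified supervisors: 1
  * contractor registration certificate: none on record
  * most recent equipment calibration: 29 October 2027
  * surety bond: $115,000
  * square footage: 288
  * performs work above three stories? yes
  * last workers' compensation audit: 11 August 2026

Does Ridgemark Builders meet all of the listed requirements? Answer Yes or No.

No

1. equipment calibration 55 days ago vs limit 60 → met
2. scaffold inspection 257 days ago vs limit 270 → met
3. surety bond $115,000 ≥ $85,000 → met
4. condition 'performs work above three stories' holds; contractor registration certificate absent → not met
5. condition 'performs public-works projects' holds; lien-law disclosure absent → not met
6. OSHA-30 certified supervisors 1 < 2 → not met
7. commercial general liability coverage $1,675,000 ≥ $1,475,000 → met
8. workers' compensation audit 499 days ago vs limit 540 → met
9. subcontractor verification log absent → not met
Not met: 4, 5, 6, 9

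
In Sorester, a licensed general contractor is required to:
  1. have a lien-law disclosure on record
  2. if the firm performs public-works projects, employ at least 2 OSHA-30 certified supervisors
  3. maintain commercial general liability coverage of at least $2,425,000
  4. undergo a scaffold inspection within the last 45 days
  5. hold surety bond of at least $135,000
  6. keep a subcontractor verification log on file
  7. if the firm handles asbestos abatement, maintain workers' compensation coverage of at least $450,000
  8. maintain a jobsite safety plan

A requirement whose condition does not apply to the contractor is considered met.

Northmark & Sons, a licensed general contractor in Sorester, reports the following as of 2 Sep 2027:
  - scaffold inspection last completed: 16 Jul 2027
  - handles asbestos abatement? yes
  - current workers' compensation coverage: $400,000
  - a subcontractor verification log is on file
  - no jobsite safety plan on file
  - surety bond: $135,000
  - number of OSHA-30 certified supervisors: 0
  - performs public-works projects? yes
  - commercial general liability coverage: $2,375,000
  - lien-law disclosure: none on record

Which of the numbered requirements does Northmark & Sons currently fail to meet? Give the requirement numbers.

1, 2, 3, 4, 7, 8

1. lien-law disclosure absent → not met
2. condition 'performs public-works projects' holds; OSHA-30 certified supervisors 0 < 2 → not met
3. commercial general liability coverage $2,375,000 < $2,425,000 → not met
4. scaffold inspection 48 days ago vs limit 45 → not met
5. surety bond $135,000 ≥ $135,000 → met
6. subcontractor verification log present → met
7. condition 'handles asbestos abatement' holds; workers' compensation coverage $400,000 < $450,000 → not met
8. jobsite safety plan absent → not met
Not met: 1, 2, 3, 4, 7, 8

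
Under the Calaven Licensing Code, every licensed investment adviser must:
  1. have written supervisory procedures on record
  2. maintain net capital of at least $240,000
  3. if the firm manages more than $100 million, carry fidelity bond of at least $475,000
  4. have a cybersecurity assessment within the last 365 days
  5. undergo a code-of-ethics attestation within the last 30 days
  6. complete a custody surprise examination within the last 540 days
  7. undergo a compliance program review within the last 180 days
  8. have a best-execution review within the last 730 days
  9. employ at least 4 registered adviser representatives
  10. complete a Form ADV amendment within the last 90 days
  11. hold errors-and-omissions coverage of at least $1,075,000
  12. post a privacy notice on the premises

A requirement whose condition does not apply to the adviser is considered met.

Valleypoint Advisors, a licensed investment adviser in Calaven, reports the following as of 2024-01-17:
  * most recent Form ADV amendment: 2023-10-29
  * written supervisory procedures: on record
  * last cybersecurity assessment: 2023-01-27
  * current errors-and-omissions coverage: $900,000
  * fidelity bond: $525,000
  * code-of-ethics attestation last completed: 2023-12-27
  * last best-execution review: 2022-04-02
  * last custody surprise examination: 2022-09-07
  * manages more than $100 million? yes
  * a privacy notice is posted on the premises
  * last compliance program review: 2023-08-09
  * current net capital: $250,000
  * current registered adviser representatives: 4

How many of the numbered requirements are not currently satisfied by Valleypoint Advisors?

1. written supervisory procedures present → met
2. net capital $250,000 ≥ $240,000 → met
3. condition 'manages more than $100 million' holds; fidelity bond $525,000 ≥ $475,000 → met
4. cybersecurity assessment 355 days ago vs limit 365 → met
5. code-of-ethics attestation 21 days ago vs limit 30 → met
6. custody surprise examination 497 days ago vs limit 540 → met
7. compliance program review 161 days ago vs limit 180 → met
8. best-execution review 655 days ago vs limit 730 → met
9. registered adviser representatives 4 ≥ 4 → met
10. Form ADV amendment 80 days ago vs limit 90 → met
11. errors-and-omissions coverage $900,000 < $1,075,000 → not met
12. privacy notice present → met
Not met: 1 of 12

1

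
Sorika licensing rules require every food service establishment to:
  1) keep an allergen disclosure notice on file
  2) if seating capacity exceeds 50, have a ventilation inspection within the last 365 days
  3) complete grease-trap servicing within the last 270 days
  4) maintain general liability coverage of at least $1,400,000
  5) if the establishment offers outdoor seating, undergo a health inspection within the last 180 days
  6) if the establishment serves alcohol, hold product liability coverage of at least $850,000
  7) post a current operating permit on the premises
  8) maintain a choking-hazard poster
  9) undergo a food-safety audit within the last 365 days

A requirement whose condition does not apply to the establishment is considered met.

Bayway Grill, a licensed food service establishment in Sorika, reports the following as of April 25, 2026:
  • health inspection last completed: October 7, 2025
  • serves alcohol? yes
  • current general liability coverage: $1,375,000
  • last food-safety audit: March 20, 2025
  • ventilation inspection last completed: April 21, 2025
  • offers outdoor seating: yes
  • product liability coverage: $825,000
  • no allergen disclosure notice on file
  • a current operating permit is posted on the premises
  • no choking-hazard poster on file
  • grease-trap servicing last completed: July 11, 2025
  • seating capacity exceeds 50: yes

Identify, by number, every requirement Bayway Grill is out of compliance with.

1, 2, 3, 4, 5, 6, 8, 9

1. allergen disclosure notice absent → not met
2. condition 'seating capacity exceeds 50' holds; ventilation inspection 369 days ago vs limit 365 → not met
3. grease-trap servicing 288 days ago vs limit 270 → not met
4. general liability coverage $1,375,000 < $1,400,000 → not met
5. condition 'offers outdoor seating' holds; health inspection 200 days ago vs limit 180 → not met
6. condition 'serves alcohol' holds; product liability coverage $825,000 < $850,000 → not met
7. current operating permit present → met
8. choking-hazard poster absent → not met
9. food-safety audit 401 days ago vs limit 365 → not met
Not met: 1, 2, 3, 4, 5, 6, 8, 9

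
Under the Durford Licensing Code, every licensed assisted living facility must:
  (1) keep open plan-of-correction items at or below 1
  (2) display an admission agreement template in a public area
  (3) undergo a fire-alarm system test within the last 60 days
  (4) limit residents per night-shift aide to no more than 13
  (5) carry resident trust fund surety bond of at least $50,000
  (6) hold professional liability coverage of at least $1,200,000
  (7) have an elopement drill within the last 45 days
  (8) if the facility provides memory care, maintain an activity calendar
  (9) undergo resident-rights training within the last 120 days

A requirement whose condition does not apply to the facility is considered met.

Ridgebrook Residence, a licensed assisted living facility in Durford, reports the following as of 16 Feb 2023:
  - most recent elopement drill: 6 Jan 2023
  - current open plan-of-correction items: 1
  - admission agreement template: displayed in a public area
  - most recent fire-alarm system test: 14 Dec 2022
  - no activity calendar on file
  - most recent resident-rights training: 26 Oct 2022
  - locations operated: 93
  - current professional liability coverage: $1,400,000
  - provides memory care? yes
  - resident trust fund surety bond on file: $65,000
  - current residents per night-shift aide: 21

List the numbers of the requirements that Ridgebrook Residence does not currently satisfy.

3, 4, 8

1. open plan-of-correction items 1 ≤ 1 → met
2. admission agreement template present → met
3. fire-alarm system test 64 days ago vs limit 60 → not met
4. residents per night-shift aide 21 > 13 → not met
5. resident trust fund surety bond $65,000 ≥ $50,000 → met
6. professional liability coverage $1,400,000 ≥ $1,200,000 → met
7. elopement drill 41 days ago vs limit 45 → met
8. condition 'provides memory care' holds; activity calendar absent → not met
9. resident-rights training 113 days ago vs limit 120 → met
Not met: 3, 4, 8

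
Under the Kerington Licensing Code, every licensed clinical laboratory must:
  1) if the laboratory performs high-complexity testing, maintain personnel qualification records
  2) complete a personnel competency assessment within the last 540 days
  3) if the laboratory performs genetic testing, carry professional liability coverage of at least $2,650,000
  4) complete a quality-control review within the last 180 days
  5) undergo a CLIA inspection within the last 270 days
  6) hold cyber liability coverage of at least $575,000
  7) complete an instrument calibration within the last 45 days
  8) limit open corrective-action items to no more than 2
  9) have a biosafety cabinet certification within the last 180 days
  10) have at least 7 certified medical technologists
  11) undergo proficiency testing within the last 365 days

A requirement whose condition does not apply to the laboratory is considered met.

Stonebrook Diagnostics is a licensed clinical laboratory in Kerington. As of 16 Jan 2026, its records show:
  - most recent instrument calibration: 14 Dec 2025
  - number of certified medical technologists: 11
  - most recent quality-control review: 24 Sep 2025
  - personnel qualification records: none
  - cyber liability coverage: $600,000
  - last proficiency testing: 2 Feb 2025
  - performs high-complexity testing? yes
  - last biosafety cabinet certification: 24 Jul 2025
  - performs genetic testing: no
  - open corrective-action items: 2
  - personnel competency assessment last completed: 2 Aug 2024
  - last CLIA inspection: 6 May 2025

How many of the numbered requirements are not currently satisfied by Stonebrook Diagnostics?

1. condition 'performs high-complexity testing' holds; personnel qualification records absent → not met
2. personnel competency assessment 532 days ago vs limit 540 → met
3. condition 'performs genetic testing' does not hold → requirement n/a → met
4. quality-control review 114 days ago vs limit 180 → met
5. CLIA inspection 255 days ago vs limit 270 → met
6. cyber liability coverage $600,000 ≥ $575,000 → met
7. instrument calibration 33 days ago vs limit 45 → met
8. open corrective-action items 2 ≤ 2 → met
9. biosafety cabinet certification 176 days ago vs limit 180 → met
10. certified medical technologists 11 ≥ 7 → met
11. proficiency testing 348 days ago vs limit 365 → met
Not met: 1 of 11

1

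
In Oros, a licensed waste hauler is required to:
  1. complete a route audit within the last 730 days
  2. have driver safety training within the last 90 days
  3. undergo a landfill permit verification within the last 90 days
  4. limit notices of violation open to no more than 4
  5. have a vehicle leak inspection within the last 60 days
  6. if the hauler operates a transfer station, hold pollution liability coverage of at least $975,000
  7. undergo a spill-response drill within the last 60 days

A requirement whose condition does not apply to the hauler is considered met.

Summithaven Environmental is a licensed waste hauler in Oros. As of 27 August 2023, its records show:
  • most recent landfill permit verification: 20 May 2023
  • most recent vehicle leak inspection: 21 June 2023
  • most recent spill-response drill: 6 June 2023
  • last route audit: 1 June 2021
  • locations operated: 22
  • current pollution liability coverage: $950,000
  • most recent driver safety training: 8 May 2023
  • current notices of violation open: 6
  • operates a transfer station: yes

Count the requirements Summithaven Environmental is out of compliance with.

7

1. route audit 817 days ago vs limit 730 → not met
2. driver safety training 111 days ago vs limit 90 → not met
3. landfill permit verification 99 days ago vs limit 90 → not met
4. notices of violation open 6 > 4 → not met
5. vehicle leak inspection 67 days ago vs limit 60 → not met
6. condition 'operates a transfer station' holds; pollution liability coverage $950,000 < $975,000 → not met
7. spill-response drill 82 days ago vs limit 60 → not met
Not met: 7 of 7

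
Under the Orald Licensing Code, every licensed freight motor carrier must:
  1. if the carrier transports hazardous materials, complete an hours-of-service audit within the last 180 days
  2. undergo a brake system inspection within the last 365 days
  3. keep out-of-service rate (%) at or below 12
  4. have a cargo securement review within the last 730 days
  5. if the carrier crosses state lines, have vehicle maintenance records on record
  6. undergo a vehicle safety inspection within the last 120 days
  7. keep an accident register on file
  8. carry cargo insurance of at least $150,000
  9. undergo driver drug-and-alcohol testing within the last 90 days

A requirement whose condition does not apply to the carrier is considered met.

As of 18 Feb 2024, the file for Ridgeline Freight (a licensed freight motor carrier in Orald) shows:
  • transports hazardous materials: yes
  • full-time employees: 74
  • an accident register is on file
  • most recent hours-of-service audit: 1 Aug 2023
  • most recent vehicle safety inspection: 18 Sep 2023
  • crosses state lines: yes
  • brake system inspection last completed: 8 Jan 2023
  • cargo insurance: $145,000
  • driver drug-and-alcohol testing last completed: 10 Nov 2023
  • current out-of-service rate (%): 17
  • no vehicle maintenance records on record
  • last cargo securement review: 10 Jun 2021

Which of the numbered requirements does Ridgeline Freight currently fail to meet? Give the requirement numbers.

1. condition 'transports hazardous materials' holds; hours-of-service audit 201 days ago vs limit 180 → not met
2. brake system inspection 406 days ago vs limit 365 → not met
3. out-of-service rate (%) 17 > 12 → not met
4. cargo securement review 983 days ago vs limit 730 → not met
5. condition 'crosses state lines' holds; vehicle maintenance records absent → not met
6. vehicle safety inspection 153 days ago vs limit 120 → not met
7. accident register present → met
8. cargo insurance $145,000 < $150,000 → not met
9. driver drug-and-alcohol testing 100 days ago vs limit 90 → not met
Not met: 1, 2, 3, 4, 5, 6, 8, 9

1, 2, 3, 4, 5, 6, 8, 9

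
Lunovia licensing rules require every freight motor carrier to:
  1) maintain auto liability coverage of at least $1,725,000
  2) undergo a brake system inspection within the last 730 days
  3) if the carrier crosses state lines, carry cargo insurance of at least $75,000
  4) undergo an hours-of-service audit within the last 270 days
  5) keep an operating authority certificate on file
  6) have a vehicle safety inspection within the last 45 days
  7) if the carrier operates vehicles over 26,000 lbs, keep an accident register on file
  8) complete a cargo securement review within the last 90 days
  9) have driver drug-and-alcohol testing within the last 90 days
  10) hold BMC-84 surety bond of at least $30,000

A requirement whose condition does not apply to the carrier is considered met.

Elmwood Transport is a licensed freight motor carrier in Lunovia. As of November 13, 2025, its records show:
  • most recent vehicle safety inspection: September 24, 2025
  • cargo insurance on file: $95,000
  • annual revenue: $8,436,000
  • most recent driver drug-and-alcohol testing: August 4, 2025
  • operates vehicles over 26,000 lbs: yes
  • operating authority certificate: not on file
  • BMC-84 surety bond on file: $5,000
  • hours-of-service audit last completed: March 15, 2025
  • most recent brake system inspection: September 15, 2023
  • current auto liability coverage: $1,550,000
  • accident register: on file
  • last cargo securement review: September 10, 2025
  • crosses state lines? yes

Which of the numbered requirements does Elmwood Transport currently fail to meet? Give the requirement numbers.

1, 2, 5, 6, 9, 10

1. auto liability coverage $1,550,000 < $1,725,000 → not met
2. brake system inspection 790 days ago vs limit 730 → not met
3. condition 'crosses state lines' holds; cargo insurance $95,000 ≥ $75,000 → met
4. hours-of-service audit 243 days ago vs limit 270 → met
5. operating authority certificate absent → not met
6. vehicle safety inspection 50 days ago vs limit 45 → not met
7. condition 'operates vehicles over 26,000 lbs' holds; accident register present → met
8. cargo securement review 64 days ago vs limit 90 → met
9. driver drug-and-alcohol testing 101 days ago vs limit 90 → not met
10. BMC-84 surety bond $5,000 < $30,000 → not met
Not met: 1, 2, 5, 6, 9, 10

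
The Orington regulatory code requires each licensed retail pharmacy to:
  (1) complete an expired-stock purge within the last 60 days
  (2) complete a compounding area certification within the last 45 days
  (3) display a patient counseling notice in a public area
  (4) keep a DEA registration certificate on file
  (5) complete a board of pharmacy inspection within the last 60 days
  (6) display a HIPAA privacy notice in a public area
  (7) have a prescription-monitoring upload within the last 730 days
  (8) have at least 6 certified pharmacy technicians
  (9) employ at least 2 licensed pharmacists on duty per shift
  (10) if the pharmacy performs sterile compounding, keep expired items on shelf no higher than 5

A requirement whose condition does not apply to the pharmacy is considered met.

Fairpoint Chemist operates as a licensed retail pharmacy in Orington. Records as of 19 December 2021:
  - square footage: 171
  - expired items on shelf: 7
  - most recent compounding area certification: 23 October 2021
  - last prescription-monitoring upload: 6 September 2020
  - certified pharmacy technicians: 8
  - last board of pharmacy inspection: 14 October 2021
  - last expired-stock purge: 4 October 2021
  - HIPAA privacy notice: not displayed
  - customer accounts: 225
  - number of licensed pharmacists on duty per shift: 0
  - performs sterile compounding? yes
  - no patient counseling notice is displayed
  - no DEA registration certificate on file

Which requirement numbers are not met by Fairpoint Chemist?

1, 2, 3, 4, 5, 6, 9, 10

1. expired-stock purge 76 days ago vs limit 60 → not met
2. compounding area certification 57 days ago vs limit 45 → not met
3. patient counseling notice absent → not met
4. DEA registration certificate absent → not met
5. board of pharmacy inspection 66 days ago vs limit 60 → not met
6. HIPAA privacy notice absent → not met
7. prescription-monitoring upload 469 days ago vs limit 730 → met
8. certified pharmacy technicians 8 ≥ 6 → met
9. licensed pharmacists on duty per shift 0 < 2 → not met
10. condition 'performs sterile compounding' holds; expired items on shelf 7 > 5 → not met
Not met: 1, 2, 3, 4, 5, 6, 9, 10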